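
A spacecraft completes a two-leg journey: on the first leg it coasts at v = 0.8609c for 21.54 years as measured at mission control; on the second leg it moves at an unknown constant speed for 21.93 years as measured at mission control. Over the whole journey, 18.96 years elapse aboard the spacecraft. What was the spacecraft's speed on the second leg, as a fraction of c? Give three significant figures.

β = 0.931

Leg 1: γ = 1/√(1 − 0.8609²) = 1/√0.2589 = 1.966; τ_1 = 21.54/1.966 = 10.96 years.
Leg 2: speed unknown; τ_2 = 21.93/γ_2.
Total proper time: 10.96 + τ_2 = 18.96, so τ_2 = 18.96 − 10.96 = 8.001 years.
γ_2 = 21.93/8.001 = 2.741; β = √(1 − 1/γ²) = √0.8669.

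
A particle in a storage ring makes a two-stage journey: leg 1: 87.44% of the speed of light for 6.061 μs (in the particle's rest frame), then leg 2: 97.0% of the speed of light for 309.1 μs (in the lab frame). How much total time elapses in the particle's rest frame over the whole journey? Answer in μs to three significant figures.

τ = 81.2 μs

Leg 1: 6.061 μs is already measured in the particle's rest frame.
Leg 2: β = 0.970; γ = 1/√(1 − 0.970²) = 1/√0.05910 = 4.113; τ_2 = 309.1/4.113 = 75.14 μs.
Total: 6.061 + 75.14 μs.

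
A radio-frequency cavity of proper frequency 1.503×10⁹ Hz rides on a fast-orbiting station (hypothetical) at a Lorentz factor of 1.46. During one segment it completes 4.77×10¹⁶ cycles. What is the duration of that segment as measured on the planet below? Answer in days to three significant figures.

γ = 1.46
Proper time for N cycles: τ = N/f = 4.77×10¹⁶/(1.503×10⁹) = 3.174×10⁷ s = 367.3 days.
Lab-frame duration Δt = γτ = 1.460 × 367.3 = 536.3 days.

Δt = 536 days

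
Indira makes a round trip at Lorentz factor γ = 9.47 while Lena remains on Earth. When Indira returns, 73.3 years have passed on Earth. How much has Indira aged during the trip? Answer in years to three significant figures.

γ = 9.47
Indira's clock measures proper time along the trip: τ = Δt/γ = 73.3/9.470 years.

τ = 7.74 years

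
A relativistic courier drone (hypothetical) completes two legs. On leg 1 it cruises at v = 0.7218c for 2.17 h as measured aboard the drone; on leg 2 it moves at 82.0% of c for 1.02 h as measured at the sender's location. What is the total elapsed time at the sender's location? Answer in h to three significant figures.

Leg 1: γ = 1/√(1 − 0.7218²) = 1/√0.4790 = 1.445; Δt_1 = 1.445 × 2.17 = 3.135 h.
Leg 2: 1.02 h is already measured at the sender's location.
Total: 3.135 + 1.020 h.

Δt = 4.16 h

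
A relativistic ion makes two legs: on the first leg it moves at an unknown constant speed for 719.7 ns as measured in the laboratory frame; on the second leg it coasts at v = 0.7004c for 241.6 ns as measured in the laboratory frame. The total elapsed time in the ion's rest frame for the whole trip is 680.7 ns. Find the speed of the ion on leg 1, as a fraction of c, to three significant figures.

β = 0.708

Leg 1: speed unknown; τ_1 = 719.7/γ_1.
Leg 2: γ = 1/√(1 − 0.7004²) = 1/√0.5094 = 1.401; τ_2 = 241.6/1.401 = 172.4 ns.
Total proper time: τ_1 + 172.4 = 680.7, so τ_1 = 680.7 − 172.4 = 508.3 ns.
γ_1 = 719.7/508.3 = 1.416; β = √(1 − 1/γ²) = √0.5013.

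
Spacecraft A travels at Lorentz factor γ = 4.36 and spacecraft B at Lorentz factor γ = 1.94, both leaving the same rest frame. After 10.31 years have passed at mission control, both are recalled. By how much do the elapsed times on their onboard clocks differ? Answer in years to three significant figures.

|τ_A − τ_B| = 2.95 years

A: γ = 4.36; τ_A = 10.31/4.360 = 2.365 years.
B: γ = 1.94; τ_B = 10.31/1.940 = 5.314 years.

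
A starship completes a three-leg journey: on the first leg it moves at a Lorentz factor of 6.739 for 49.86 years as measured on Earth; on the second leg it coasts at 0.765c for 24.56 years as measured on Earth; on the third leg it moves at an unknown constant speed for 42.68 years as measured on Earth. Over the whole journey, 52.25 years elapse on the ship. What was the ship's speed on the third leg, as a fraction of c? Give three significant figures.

Leg 1: γ = 6.739; τ_1 = 49.86/6.739 = 7.399 years.
Leg 2: γ = 1/√(1 − 0.765²) = 1/√0.4148 = 1.553; τ_2 = 24.56/1.553 = 15.82 years.
Leg 3: speed unknown; τ_3 = 42.68/γ_3.
Total proper time: 7.399 + 15.82 + τ_3 = 52.25, so τ_3 = 52.25 − 23.22 = 29.03 years.
γ_3 = 42.68/29.03 = 1.470; β = √(1 − 1/γ²) = √0.5372.

β = 0.733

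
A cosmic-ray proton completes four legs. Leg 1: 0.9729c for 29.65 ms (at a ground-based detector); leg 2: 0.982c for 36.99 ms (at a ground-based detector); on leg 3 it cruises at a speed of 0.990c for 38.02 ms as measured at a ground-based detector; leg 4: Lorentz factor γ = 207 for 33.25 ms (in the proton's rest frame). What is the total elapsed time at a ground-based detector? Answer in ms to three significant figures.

Δt = 6990 ms

Leg 1: 29.65 ms is already measured at a ground-based detector.
Leg 2: 36.99 ms is already measured at a ground-based detector.
Leg 3: 38.02 ms is already measured at a ground-based detector.
Leg 4: γ = 207; Δt_4 = 207.0 × 33.25 = 6883 ms.
Total: 29.65 + 36.99 + 38.02 + 6883 ms.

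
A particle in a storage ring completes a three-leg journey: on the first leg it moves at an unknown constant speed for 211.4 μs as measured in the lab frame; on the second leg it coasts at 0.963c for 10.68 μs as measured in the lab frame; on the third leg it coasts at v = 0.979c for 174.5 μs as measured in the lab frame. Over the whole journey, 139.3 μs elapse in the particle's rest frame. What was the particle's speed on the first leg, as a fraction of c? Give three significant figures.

β = 0.879

Leg 1: speed unknown; τ_1 = 211.4/γ_1.
Leg 2: γ = 1/√(1 − 0.963²) = 1/√0.07263 = 3.711; τ_2 = 10.68/3.711 = 2.878 μs.
Leg 3: γ = 1/√(1 − 0.979²) = 1/√0.04156 = 4.905; τ_3 = 174.5/4.905 = 35.57 μs.
Total proper time: τ_1 + 2.878 + 35.57 = 139.3, so τ_1 = 139.3 − 38.45 = 100.8 μs.
γ_1 = 211.4/100.8 = 2.096; β = √(1 − 1/γ²) = √0.7724.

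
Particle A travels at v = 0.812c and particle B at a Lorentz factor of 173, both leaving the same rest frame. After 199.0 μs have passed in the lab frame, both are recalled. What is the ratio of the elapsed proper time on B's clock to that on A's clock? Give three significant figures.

τ_B/τ_A = 0.00990

A: γ = 1/√(1 − 0.812²) = 1/√0.3407 = 1.713. B: γ = 173.
τ_A/τ_B = γ_B/γ_A = 173.0/1.713 = 101.0, so τ_B/τ_A = 0.009904.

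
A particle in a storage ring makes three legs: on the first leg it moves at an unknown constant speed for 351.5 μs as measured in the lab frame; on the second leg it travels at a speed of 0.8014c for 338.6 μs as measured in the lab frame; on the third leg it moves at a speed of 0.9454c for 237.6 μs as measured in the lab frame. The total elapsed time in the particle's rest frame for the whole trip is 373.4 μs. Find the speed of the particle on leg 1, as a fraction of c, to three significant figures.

β = 0.964

Leg 1: speed unknown; τ_1 = 351.5/γ_1.
Leg 2: γ = 1/√(1 − 0.8014²) = 1/√0.3578 = 1.672; τ_2 = 338.6/1.672 = 202.5 μs.
Leg 3: γ = 1/√(1 − 0.9454²) = 1/√0.1062 = 3.068; τ_3 = 237.6/3.068 = 77.44 μs.
Total proper time: τ_1 + 202.5 + 77.44 = 373.4, so τ_1 = 373.4 − 280.0 = 93.44 μs.
γ_1 = 351.5/93.44 = 3.762; β = √(1 − 1/γ²) = √0.9293.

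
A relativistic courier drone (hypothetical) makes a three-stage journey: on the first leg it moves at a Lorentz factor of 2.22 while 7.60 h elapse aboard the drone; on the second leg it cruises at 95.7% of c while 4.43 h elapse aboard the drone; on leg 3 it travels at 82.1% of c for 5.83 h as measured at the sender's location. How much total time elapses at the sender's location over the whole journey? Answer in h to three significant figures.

Δt = 38.0 h

Leg 1: γ = 2.22; Δt_1 = 2.220 × 7.60 = 16.87 h.
Leg 2: β = 0.957; γ = 1/√(1 − 0.957²) = 1/√0.08415 = 3.447; Δt_2 = 3.447 × 4.43 = 15.27 h.
Leg 3: 5.83 h is already measured at the sender's location.
Total: 16.87 + 15.27 + 5.830 h.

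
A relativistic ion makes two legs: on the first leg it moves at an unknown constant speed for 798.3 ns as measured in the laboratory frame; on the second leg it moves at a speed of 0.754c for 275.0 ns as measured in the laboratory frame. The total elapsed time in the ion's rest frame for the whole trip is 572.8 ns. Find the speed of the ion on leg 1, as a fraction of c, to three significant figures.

β = 0.871

Leg 1: speed unknown; τ_1 = 798.3/γ_1.
Leg 2: γ = 1/√(1 − 0.754²) = 1/√0.4315 = 1.522; τ_2 = 275.0/1.522 = 180.6 ns.
Total proper time: τ_1 + 180.6 = 572.8, so τ_1 = 572.8 − 180.6 = 392.2 ns.
γ_1 = 798.3/392.2 = 2.036; β = √(1 − 1/γ²) = √0.7587.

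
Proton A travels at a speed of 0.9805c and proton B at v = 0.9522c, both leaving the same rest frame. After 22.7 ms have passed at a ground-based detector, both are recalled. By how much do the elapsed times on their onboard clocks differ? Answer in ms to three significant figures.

A: γ = 1/√(1 − 0.9805²) = 1/√0.03862 = 5.089; τ_A = 22.7/5.089 = 4.461 ms.
B: γ = 1/√(1 − 0.9522²) = 1/√0.09332 = 3.274; τ_B = 22.7/3.274 = 6.934 ms.

|τ_A − τ_B| = 2.47 ms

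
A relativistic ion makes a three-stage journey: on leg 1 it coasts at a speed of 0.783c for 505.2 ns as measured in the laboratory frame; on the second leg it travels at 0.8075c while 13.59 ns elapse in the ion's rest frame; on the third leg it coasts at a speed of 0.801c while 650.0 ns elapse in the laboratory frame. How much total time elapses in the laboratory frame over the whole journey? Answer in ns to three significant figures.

Leg 1: 505.2 ns is already measured in the laboratory frame.
Leg 2: γ = 1/√(1 − 0.8075²) = 1/√0.3479 = 1.695; Δt_2 = 1.695 × 13.59 = 23.04 ns.
Leg 3: 650.0 ns is already measured in the laboratory frame.
Total: 505.2 + 23.04 + 650.0 ns.

Δt = 1180 ns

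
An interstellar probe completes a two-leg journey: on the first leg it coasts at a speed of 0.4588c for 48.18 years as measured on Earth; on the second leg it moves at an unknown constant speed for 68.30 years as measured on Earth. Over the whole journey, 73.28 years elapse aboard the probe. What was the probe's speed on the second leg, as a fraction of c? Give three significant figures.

β = 0.895

Leg 1: γ = 1/√(1 − 0.4588²) = 1/√0.7895 = 1.125; τ_1 = 48.18/1.125 = 42.81 years.
Leg 2: speed unknown; τ_2 = 68.30/γ_2.
Total proper time: 42.81 + τ_2 = 73.28, so τ_2 = 73.28 − 42.81 = 30.47 years.
γ_2 = 68.30/30.47 = 2.242; β = √(1 − 1/γ²) = √0.8010.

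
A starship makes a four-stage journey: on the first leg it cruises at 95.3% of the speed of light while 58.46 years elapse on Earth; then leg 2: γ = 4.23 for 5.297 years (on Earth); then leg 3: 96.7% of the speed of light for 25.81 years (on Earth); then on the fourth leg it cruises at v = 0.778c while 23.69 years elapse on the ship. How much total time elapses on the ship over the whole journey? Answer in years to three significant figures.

τ = 49.2 years

Leg 1: β = 0.953; γ = 1/√(1 − 0.953²) = 1/√0.09179 = 3.301; τ_1 = 58.46/3.301 = 17.71 years.
Leg 2: γ = 4.23; τ_2 = 5.297/4.230 = 1.252 years.
Leg 3: β = 0.967; γ = 1/√(1 − 0.967²) = 1/√0.06491 = 3.925; τ_3 = 25.81/3.925 = 6.576 years.
Leg 4: 23.69 years is already measured on the ship.
Total: 17.71 + 1.252 + 6.576 + 23.69 years.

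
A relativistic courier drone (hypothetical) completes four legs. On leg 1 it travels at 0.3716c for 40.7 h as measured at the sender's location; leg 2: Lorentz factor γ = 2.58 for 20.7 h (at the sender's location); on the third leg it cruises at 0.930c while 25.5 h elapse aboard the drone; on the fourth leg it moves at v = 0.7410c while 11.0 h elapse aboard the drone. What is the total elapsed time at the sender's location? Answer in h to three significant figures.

Leg 1: 40.7 h is already measured at the sender's location.
Leg 2: 20.7 h is already measured at the sender's location.
Leg 3: γ = 1/√(1 − 0.930²) = 1/√0.1351 = 2.721; Δt_3 = 2.721 × 25.5 = 69.38 h.
Leg 4: γ = 1/√(1 − 0.7410²) = 1/√0.4509 = 1.489; Δt_4 = 1.489 × 11.0 = 16.38 h.
Total: 40.70 + 20.70 + 69.38 + 16.38 h.

Δt = 147 h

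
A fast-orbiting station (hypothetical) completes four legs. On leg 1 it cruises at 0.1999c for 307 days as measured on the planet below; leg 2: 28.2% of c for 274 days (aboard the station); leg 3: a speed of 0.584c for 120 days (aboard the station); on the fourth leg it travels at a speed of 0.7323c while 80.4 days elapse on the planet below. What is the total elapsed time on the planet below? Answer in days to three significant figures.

Δt = 821 days

Leg 1: 307 days is already measured on the planet below.
Leg 2: β = 0.282; γ = 1/√(1 − 0.282²) = 1/√0.9205 = 1.042; Δt_2 = 1.042 × 274 = 285.6 days.
Leg 3: γ = 1/√(1 − 0.584²) = 1/√0.6589 = 1.232; Δt_3 = 1.232 × 120 = 147.8 days.
Leg 4: 80.4 days is already measured on the planet below.
Total: 307.0 + 285.6 + 147.8 + 80.40 days.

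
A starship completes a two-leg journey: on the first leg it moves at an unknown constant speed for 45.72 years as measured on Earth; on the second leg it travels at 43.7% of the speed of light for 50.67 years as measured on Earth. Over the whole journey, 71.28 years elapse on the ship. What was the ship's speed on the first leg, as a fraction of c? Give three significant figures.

Leg 1: speed unknown; τ_1 = 45.72/γ_1.
Leg 2: β = 0.437; γ = 1/√(1 − 0.437²) = 1/√0.8090 = 1.112; τ_2 = 50.67/1.112 = 45.58 years.
Total proper time: τ_1 + 45.58 = 71.28, so τ_1 = 71.28 − 45.58 = 25.70 years.
γ_1 = 45.72/25.70 = 1.779; β = √(1 − 1/γ²) = √0.6839.

β = 0.827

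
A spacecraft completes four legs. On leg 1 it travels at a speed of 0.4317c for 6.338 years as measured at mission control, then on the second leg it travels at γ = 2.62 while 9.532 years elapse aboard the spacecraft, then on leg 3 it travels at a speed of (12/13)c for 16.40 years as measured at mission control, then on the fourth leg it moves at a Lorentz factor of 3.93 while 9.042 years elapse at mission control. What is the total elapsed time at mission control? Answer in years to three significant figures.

Δt = 56.8 years

Leg 1: 6.338 years is already measured at mission control.
Leg 2: γ = 2.62; Δt_2 = 2.620 × 9.532 = 24.97 years.
Leg 3: 16.40 years is already measured at mission control.
Leg 4: 9.042 years is already measured at mission control.
Total: 6.338 + 24.97 + 16.40 + 9.042 years.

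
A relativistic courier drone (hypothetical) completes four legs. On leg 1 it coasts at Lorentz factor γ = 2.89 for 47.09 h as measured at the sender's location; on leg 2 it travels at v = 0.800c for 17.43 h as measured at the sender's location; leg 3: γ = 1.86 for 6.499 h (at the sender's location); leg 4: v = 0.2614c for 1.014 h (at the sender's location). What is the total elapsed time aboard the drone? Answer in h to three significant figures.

τ = 31.2 h

Leg 1: γ = 2.89; τ_1 = 47.09/2.890 = 16.29 h.
Leg 2: γ = 1/√(1 − 0.800²) = 1/√0.3600 = 1.667; τ_2 = 17.43/1.667 = 10.46 h.
Leg 3: γ = 1.86; τ_3 = 6.499/1.860 = 3.494 h.
Leg 4: γ = 1/√(1 − 0.2614²) = 1/√0.9317 = 1.036; τ_4 = 1.014/1.036 = 0.9787 h.
Total: 16.29 + 10.46 + 3.494 + 0.9787 h.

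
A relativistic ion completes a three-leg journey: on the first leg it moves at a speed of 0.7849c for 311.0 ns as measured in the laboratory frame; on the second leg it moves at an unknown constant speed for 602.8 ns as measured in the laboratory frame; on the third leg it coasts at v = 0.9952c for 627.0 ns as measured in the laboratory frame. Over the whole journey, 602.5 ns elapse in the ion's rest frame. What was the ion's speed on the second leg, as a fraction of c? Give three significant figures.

β = 0.816

Leg 1: γ = 1/√(1 − 0.7849²) = 1/√0.3839 = 1.614; τ_1 = 311.0/1.614 = 192.7 ns.
Leg 2: speed unknown; τ_2 = 602.8/γ_2.
Leg 3: γ = 1/√(1 − 0.9952²) = 1/√0.009577 = 10.22; τ_3 = 627.0/10.22 = 61.36 ns.
Total proper time: 192.7 + τ_2 + 61.36 = 602.5, so τ_2 = 602.5 − 254.1 = 348.4 ns.
γ_2 = 602.8/348.4 = 1.730; β = √(1 − 1/γ²) = √0.6659.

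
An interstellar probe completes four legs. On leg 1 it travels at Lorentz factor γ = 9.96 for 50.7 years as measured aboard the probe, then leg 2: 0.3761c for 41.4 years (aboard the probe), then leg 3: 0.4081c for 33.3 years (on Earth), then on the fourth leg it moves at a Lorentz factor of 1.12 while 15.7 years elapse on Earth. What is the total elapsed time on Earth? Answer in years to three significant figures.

Δt = 599 years

Leg 1: γ = 9.96; Δt_1 = 9.960 × 50.7 = 505.0 years.
Leg 2: γ = 1/√(1 − 0.3761²) = 1/√0.8585 = 1.079; Δt_2 = 1.079 × 41.4 = 44.68 years.
Leg 3: 33.3 years is already measured on Earth.
Leg 4: 15.7 years is already measured on Earth.
Total: 505.0 + 44.68 + 33.30 + 15.70 years.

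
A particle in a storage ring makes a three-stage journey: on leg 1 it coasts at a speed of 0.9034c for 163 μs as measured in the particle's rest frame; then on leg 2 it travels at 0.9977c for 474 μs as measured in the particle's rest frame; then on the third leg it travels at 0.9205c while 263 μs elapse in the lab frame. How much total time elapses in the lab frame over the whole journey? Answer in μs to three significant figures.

Leg 1: γ = 1/√(1 − 0.9034²) = 1/√0.1839 = 2.332; Δt_1 = 2.332 × 163 = 380.1 μs.
Leg 2: γ = 1/√(1 − 0.9977²) = 1/√0.004595 = 14.75; Δt_2 = 14.75 × 474 = 6993 μs.
Leg 3: 263 μs is already measured in the lab frame.
Total: 380.1 + 6993 + 263.0 μs.

Δt = 7640 μs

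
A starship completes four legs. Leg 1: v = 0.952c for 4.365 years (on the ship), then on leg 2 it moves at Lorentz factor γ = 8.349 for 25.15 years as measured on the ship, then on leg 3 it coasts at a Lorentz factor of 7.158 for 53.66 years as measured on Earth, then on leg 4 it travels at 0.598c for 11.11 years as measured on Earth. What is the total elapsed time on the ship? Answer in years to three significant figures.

τ = 45.9 years

Leg 1: 4.365 years is already measured on the ship.
Leg 2: 25.15 years is already measured on the ship.
Leg 3: γ = 7.158; τ_3 = 53.66/7.158 = 7.497 years.
Leg 4: γ = 1/√(1 − 0.598²) = 1/√0.6424 = 1.248; τ_4 = 11.11/1.248 = 8.905 years.
Total: 4.365 + 25.15 + 7.497 + 8.905 years.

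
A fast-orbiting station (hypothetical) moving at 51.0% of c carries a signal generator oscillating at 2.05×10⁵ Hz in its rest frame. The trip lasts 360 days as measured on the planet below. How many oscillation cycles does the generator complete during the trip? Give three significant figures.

β = 0.510; γ = 1/√(1 − 0.510²) = 1/√0.7399 = 1.163
The oscillator's own cycle count is N = f × τ where τ is the proper time aboard the station. τ = Δt/γ = 360/1.163 = 309.7 days = 2.675×10⁷ s.
N = 2.05×10⁵ × 2.675×10⁷ = 5.485×10¹².

N = 5.48×10¹²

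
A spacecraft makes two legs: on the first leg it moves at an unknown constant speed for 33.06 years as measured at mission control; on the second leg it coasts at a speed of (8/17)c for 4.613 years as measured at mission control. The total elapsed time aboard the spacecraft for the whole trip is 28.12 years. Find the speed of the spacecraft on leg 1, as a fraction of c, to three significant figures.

Leg 1: speed unknown; τ_1 = 33.06/γ_1.
Leg 2: γ = 1/√(1 − (8/17)²) = 17/15 ≈ 1.133; τ_2 = 4.613/1.133 = 4.070 years.
Total proper time: τ_1 + 4.070 = 28.12, so τ_1 = 28.12 − 4.070 = 24.05 years.
γ_1 = 33.06/24.05 = 1.375; β = √(1 − 1/γ²) = √0.4708.

β = 0.686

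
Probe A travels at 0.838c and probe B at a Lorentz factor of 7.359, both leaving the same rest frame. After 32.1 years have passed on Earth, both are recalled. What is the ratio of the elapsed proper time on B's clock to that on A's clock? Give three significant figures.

τ_B/τ_A = 0.249

A: γ = 1/√(1 − 0.838²) = 1/√0.2978 = 1.833. B: γ = 7.359.
τ_A/τ_B = γ_B/γ_A = 7.359/1.833 = 4.016, so τ_B/τ_A = 0.2490.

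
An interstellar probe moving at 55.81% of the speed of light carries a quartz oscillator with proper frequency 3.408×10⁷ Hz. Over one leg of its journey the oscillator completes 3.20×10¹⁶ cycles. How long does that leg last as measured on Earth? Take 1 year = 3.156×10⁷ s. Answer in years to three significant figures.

Δt = 35.9 years

β = 0.5581; γ = 1/√(1 − 0.5581²) = 1/√0.6885 = 1.205
Proper time for N cycles: τ = N/f = 3.20×10¹⁶/(3.408×10⁷) = 9.390×10⁸ s = 29.75 years.
Lab-frame duration Δt = γτ = 1.205 × 29.75 = 35.86 years.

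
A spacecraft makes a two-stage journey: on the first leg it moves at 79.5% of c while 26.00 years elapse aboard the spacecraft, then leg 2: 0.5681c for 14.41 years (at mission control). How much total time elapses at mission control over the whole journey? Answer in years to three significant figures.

Leg 1: β = 0.795; γ = 1/√(1 − 0.795²) = 1/√0.3680 = 1.649; Δt_1 = 1.649 × 26.00 = 42.86 years.
Leg 2: 14.41 years is already measured at mission control.
Total: 42.86 + 14.41 years.

Δt = 57.3 years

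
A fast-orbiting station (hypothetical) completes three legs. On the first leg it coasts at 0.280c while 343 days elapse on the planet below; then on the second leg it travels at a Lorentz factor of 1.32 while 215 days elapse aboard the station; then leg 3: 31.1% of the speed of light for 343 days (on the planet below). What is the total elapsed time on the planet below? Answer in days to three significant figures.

Leg 1: 343 days is already measured on the planet below.
Leg 2: γ = 1.32; Δt_2 = 1.320 × 215 = 283.8 days.
Leg 3: 343 days is already measured on the planet below.
Total: 343.0 + 283.8 + 343.0 days.

Δt = 970 days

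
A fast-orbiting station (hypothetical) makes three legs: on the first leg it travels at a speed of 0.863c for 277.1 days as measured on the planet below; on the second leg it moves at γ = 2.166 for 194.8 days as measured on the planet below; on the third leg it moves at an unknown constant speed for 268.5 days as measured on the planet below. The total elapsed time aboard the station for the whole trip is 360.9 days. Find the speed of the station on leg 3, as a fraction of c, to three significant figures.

Leg 1: γ = 1/√(1 − 0.863²) = 1/√0.2552 = 1.979; τ_1 = 277.1/1.979 = 140.0 days.
Leg 2: γ = 2.166; τ_2 = 194.8/2.166 = 89.94 days.
Leg 3: speed unknown; τ_3 = 268.5/γ_3.
Total proper time: 140.0 + 89.94 + τ_3 = 360.9, so τ_3 = 360.9 − 229.9 = 131.0 days.
γ_3 = 268.5/131.0 = 2.050; β = √(1 − 1/γ²) = √0.7621.

β = 0.873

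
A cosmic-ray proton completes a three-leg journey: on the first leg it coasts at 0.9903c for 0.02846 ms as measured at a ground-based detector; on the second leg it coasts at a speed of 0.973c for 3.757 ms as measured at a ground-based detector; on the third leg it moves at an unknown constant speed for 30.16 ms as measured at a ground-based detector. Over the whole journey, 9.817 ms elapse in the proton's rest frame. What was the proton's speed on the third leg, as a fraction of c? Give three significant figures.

β = 0.955

Leg 1: γ = 1/√(1 − 0.9903²) = 1/√0.01931 = 7.197; τ_1 = 0.02846/7.197 = 0.003954 ms.
Leg 2: γ = 1/√(1 − 0.973²) = 1/√0.05327 = 4.333; τ_2 = 3.757/4.333 = 0.8671 ms.
Leg 3: speed unknown; τ_3 = 30.16/γ_3.
Total proper time: 0.003954 + 0.8671 + τ_3 = 9.817, so τ_3 = 9.817 − 0.8711 = 8.946 ms.
γ_3 = 30.16/8.946 = 3.371; β = √(1 − 1/γ²) = √0.9120.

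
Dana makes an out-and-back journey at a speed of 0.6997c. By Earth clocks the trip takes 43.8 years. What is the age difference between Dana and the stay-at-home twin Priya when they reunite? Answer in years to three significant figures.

Δt − τ = 12.5 years

γ = 1/√(1 − 0.6997²) = 1/√0.5104 = 1.400
Dana's elapsed proper time: τ = 43.8/1.400 = 31.29 years.
Age gap = Δt − τ = 43.8 − 31.29 years.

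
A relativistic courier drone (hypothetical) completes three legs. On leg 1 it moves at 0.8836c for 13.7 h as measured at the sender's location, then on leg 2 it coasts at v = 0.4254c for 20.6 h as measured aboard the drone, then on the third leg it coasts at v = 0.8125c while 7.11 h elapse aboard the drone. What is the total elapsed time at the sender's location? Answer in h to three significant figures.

Δt = 48.7 h

Leg 1: 13.7 h is already measured at the sender's location.
Leg 2: γ = 1/√(1 − 0.4254²) = 1/√0.8190 = 1.105; Δt_2 = 1.105 × 20.6 = 22.76 h.
Leg 3: γ = 1/√(1 − 0.8125²) = 1/√0.3398 = 1.715; Δt_3 = 1.715 × 7.11 = 12.20 h.
Total: 13.70 + 22.76 + 12.20 h.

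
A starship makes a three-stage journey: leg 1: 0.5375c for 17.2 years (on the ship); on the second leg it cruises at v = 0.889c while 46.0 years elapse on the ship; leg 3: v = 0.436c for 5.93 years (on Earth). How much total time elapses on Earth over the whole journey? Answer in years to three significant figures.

Leg 1: γ = 1/√(1 − 0.5375²) = 1/√0.7111 = 1.186; Δt_1 = 1.186 × 17.2 = 20.40 years.
Leg 2: γ = 1/√(1 − 0.889²) = 1/√0.2097 = 2.184; Δt_2 = 2.184 × 46.0 = 100.5 years.
Leg 3: 5.93 years is already measured on Earth.
Total: 20.40 + 100.5 + 5.930 years.

Δt = 127 years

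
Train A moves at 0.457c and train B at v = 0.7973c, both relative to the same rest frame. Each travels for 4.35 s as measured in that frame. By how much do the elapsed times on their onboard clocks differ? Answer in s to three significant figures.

A: γ = 1/√(1 − 0.457²) = 1/√0.7912 = 1.124; τ_A = 4.35/1.124 = 3.869 s.
B: γ = 1/√(1 − 0.7973²) = 1/√0.3643 = 1.657; τ_B = 4.35/1.657 = 2.626 s.

|τ_A − τ_B| = 1.24 s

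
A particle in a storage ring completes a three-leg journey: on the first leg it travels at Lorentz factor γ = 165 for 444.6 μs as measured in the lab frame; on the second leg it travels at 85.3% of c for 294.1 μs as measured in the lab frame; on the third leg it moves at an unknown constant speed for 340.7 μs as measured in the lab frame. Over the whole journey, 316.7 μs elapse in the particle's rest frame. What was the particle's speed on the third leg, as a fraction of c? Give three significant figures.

β = 0.882

Leg 1: γ = 165; τ_1 = 444.6/165.0 = 2.695 μs.
Leg 2: β = 0.853; γ = 1/√(1 − 0.853²) = 1/√0.2724 = 1.916; τ_2 = 294.1/1.916 = 153.5 μs.
Leg 3: speed unknown; τ_3 = 340.7/γ_3.
Total proper time: 2.695 + 153.5 + τ_3 = 316.7, so τ_3 = 316.7 − 156.2 = 160.5 μs.
γ_3 = 340.7/160.5 = 2.123; β = √(1 − 1/γ²) = √0.7780.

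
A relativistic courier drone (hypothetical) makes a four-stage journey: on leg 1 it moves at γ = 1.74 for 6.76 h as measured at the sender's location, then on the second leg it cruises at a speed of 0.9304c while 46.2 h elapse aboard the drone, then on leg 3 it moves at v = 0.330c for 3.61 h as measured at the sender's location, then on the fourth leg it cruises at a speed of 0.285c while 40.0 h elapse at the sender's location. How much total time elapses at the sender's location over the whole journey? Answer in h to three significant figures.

Δt = 176 h

Leg 1: 6.76 h is already measured at the sender's location.
Leg 2: γ = 1/√(1 − 0.9304²) = 1/√0.1344 = 2.728; Δt_2 = 2.728 × 46.2 = 126.0 h.
Leg 3: 3.61 h is already measured at the sender's location.
Leg 4: 40.0 h is already measured at the sender's location.
Total: 6.760 + 126.0 + 3.610 + 40.00 h.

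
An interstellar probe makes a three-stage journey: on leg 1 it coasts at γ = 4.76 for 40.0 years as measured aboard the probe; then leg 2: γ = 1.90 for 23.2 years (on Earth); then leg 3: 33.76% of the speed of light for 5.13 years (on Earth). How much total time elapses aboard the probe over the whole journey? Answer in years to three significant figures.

Leg 1: 40.0 years is already measured aboard the probe.
Leg 2: γ = 1.90; τ_2 = 23.2/1.900 = 12.21 years.
Leg 3: β = 0.3376; γ = 1/√(1 − 0.3376²) = 1/√0.8860 = 1.062; τ_3 = 5.13/1.062 = 4.829 years.
Total: 40.00 + 12.21 + 4.829 years.

τ = 57.0 years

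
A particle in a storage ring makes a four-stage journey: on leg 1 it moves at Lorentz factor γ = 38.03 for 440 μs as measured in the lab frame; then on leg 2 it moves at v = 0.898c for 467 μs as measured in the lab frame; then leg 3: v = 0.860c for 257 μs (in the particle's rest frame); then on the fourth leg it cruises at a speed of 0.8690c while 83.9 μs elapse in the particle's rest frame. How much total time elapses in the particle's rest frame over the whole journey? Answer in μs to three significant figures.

τ = 558 μs

Leg 1: γ = 38.03; τ_1 = 440/38.03 = 11.57 μs.
Leg 2: γ = 1/√(1 − 0.898²) = 1/√0.1936 = 2.273; τ_2 = 467/2.273 = 205.5 μs.
Leg 3: 257 μs is already measured in the particle's rest frame.
Leg 4: 83.9 μs is already measured in the particle's rest frame.
Total: 11.57 + 205.5 + 257.0 + 83.90 μs.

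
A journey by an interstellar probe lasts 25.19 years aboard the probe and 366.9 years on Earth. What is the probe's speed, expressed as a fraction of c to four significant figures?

v = 0.9976c

The proper time is measured aboard the probe (both events occur at the probe's location); Δt is measured on Earth. γ = Δt/τ = 366.9/25.19 = 14.57.
β = √(1 − 1/γ²) = √(1 − 0.004714) = √0.9953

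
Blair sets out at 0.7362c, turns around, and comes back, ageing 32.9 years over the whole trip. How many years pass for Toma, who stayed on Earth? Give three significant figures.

γ = 1/√(1 − 0.7362²) = 1/√0.4580 = 1.478
Earth-frame duration is the dilated interval: Δt = γτ = 1.478 × 32.9 years.

Δt = 48.6 years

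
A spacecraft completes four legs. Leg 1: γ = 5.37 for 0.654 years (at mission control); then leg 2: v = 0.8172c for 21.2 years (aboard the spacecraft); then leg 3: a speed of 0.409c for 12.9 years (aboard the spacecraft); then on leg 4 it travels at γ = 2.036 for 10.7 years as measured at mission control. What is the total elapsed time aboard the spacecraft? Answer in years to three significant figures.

τ = 39.5 years

Leg 1: γ = 5.37; τ_1 = 0.654/5.370 = 0.1218 years.
Leg 2: 21.2 years is already measured aboard the spacecraft.
Leg 3: 12.9 years is already measured aboard the spacecraft.
Leg 4: γ = 2.036; τ_4 = 10.7/2.036 = 5.255 years.
Total: 0.1218 + 21.20 + 12.90 + 5.255 years.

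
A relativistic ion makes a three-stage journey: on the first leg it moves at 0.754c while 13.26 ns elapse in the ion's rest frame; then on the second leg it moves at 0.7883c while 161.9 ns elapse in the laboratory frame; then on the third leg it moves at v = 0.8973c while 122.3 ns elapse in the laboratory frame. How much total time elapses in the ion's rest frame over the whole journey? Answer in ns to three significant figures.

τ = 167 ns

Leg 1: 13.26 ns is already measured in the ion's rest frame.
Leg 2: γ = 1/√(1 − 0.7883²) = 1/√0.3786 = 1.625; τ_2 = 161.9/1.625 = 99.62 ns.
Leg 3: γ = 1/√(1 − 0.8973²) = 1/√0.1949 = 2.265; τ_3 = 122.3/2.265 = 53.99 ns.
Total: 13.26 + 99.62 + 53.99 ns.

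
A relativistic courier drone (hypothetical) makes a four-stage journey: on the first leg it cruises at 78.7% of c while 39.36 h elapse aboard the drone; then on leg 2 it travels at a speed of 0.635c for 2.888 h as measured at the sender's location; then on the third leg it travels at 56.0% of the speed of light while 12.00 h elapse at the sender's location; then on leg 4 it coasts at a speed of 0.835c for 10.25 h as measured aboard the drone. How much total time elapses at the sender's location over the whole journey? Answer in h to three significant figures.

Leg 1: β = 0.787; γ = 1/√(1 − 0.787²) = 1/√0.3806 = 1.621; Δt_1 = 1.621 × 39.36 = 63.80 h.
Leg 2: 2.888 h is already measured at the sender's location.
Leg 3: 12.00 h is already measured at the sender's location.
Leg 4: γ = 1/√(1 − 0.835²) = 1/√0.3028 = 1.817; Δt_4 = 1.817 × 10.25 = 18.63 h.
Total: 63.80 + 2.888 + 12.00 + 18.63 h.

Δt = 97.3 h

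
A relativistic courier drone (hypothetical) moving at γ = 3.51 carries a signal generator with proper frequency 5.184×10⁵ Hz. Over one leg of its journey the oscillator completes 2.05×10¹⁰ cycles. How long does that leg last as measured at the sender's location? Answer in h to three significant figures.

Δt = 38.6 h

γ = 3.51
Proper time for N cycles: τ = N/f = 2.05×10¹⁰/(5.184×10⁵) = 3.954×10⁴ s = 10.98 h.
Lab-frame duration Δt = γτ = 3.510 × 10.98 = 38.56 h.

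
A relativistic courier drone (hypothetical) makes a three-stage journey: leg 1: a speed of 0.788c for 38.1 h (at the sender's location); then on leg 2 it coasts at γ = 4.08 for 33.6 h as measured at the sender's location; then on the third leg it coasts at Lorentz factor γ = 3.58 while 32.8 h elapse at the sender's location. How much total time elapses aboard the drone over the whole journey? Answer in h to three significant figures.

Leg 1: γ = 1/√(1 − 0.788²) = 1/√0.3791 = 1.624; τ_1 = 38.1/1.624 = 23.46 h.
Leg 2: γ = 4.08; τ_2 = 33.6/4.080 = 8.235 h.
Leg 3: γ = 3.58; τ_3 = 32.8/3.580 = 9.162 h.
Total: 23.46 + 8.235 + 9.162 h.

τ = 40.9 h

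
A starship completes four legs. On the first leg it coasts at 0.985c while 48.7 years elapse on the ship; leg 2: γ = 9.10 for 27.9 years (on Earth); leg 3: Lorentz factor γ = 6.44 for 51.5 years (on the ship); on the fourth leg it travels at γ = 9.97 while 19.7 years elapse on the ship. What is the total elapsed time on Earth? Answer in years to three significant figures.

Δt = 838 years

Leg 1: γ = 1/√(1 − 0.985²) = 1/√0.02977 = 5.795; Δt_1 = 5.795 × 48.7 = 282.2 years.
Leg 2: 27.9 years is already measured on Earth.
Leg 3: γ = 6.44; Δt_3 = 6.440 × 51.5 = 331.7 years.
Leg 4: γ = 9.97; Δt_4 = 9.970 × 19.7 = 196.4 years.
Total: 282.2 + 27.90 + 331.7 + 196.4 years.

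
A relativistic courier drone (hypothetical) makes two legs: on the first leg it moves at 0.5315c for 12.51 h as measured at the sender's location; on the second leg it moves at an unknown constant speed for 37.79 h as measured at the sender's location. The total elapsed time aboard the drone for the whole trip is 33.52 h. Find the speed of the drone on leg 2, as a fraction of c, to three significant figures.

β = 0.795

Leg 1: γ = 1/√(1 − 0.5315²) = 1/√0.7175 = 1.181; τ_1 = 12.51/1.181 = 10.60 h.
Leg 2: speed unknown; τ_2 = 37.79/γ_2.
Total proper time: 10.60 + τ_2 = 33.52, so τ_2 = 33.52 − 10.60 = 22.92 h.
γ_2 = 37.79/22.92 = 1.649; β = √(1 − 1/γ²) = √0.6320.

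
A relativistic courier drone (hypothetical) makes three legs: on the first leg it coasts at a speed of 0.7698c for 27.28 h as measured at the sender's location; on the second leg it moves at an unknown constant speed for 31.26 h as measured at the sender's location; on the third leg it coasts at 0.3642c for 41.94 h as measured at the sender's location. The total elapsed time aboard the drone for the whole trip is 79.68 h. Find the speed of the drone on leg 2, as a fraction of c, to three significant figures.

β = 0.670

Leg 1: γ = 1/√(1 − 0.7698²) = 1/√0.4074 = 1.567; τ_1 = 27.28/1.567 = 17.41 h.
Leg 2: speed unknown; τ_2 = 31.26/γ_2.
Leg 3: γ = 1/√(1 − 0.3642²) = 1/√0.8674 = 1.074; τ_3 = 41.94/1.074 = 39.06 h.
Total proper time: 17.41 + τ_2 + 39.06 = 79.68, so τ_2 = 79.68 − 56.47 = 23.21 h.
γ_2 = 31.26/23.21 = 1.347; β = √(1 − 1/γ²) = √0.4488.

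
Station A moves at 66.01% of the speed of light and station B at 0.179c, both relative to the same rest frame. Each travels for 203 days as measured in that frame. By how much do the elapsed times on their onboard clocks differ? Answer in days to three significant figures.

|τ_A − τ_B| = 47.2 days

A: β = 0.6601; γ = 1/√(1 − 0.6601²) = 1/√0.5643 = 1.331; τ_A = 203/1.331 = 152.5 days.
B: γ = 1/√(1 − 0.179²) = 1/√0.9680 = 1.016; τ_B = 203/1.016 = 199.7 days.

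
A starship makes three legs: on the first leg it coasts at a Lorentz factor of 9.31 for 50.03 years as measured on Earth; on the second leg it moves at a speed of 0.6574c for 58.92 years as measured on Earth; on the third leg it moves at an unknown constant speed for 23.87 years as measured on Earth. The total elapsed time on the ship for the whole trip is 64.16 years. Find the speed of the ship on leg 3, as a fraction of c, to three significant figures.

β = 0.798

Leg 1: γ = 9.31; τ_1 = 50.03/9.310 = 5.374 years.
Leg 2: γ = 1/√(1 − 0.6574²) = 1/√0.5678 = 1.327; τ_2 = 58.92/1.327 = 44.40 years.
Leg 3: speed unknown; τ_3 = 23.87/γ_3.
Total proper time: 5.374 + 44.40 + τ_3 = 64.16, so τ_3 = 64.16 − 49.77 = 14.39 years.
γ_3 = 23.87/14.39 = 1.659; β = √(1 − 1/γ²) = √0.6367.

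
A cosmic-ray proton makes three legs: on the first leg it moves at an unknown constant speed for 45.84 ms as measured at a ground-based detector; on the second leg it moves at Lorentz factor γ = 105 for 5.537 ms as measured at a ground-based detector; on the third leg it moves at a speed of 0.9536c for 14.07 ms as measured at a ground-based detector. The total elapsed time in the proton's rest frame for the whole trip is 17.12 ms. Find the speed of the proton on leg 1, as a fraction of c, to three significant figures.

β = 0.960

Leg 1: speed unknown; τ_1 = 45.84/γ_1.
Leg 2: γ = 105; τ_2 = 5.537/105.0 = 0.05273 ms.
Leg 3: γ = 1/√(1 − 0.9536²) = 1/√0.09065 = 3.321; τ_3 = 14.07/3.321 = 4.236 ms.
Total proper time: τ_1 + 0.05273 + 4.236 = 17.12, so τ_1 = 17.12 − 4.289 = 12.83 ms.
γ_1 = 45.84/12.83 = 3.573; β = √(1 − 1/γ²) = √0.9216.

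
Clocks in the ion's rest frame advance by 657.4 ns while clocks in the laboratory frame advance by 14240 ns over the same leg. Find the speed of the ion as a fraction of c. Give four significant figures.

v = 0.9989c

The proper time is measured in the ion's rest frame (both events occur at the ion's location); Δt is measured in the laboratory frame. γ = Δt/τ = 14240/657.4 = 21.66.
β = √(1 − 1/γ²) = √(1 − 0.002131) = √0.9979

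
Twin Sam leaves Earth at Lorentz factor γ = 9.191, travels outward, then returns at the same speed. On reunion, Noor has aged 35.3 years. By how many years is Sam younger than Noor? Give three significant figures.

Δt − τ = 31.5 years

γ = 9.191
Sam's elapsed proper time: τ = 35.3/9.191 = 3.841 years.
Age gap = Δt − τ = 35.3 − 3.841 years.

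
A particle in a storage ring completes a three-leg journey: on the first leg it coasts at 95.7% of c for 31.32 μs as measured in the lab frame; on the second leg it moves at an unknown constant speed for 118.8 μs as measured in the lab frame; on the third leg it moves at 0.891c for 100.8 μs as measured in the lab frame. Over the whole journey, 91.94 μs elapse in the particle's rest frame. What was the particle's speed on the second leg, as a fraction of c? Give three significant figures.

β = 0.950

Leg 1: β = 0.957; γ = 1/√(1 − 0.957²) = 1/√0.08415 = 3.447; τ_1 = 31.32/3.447 = 9.086 μs.
Leg 2: speed unknown; τ_2 = 118.8/γ_2.
Leg 3: γ = 1/√(1 − 0.891²) = 1/√0.2061 = 2.203; τ_3 = 100.8/2.203 = 45.76 μs.
Total proper time: 9.086 + τ_2 + 45.76 = 91.94, so τ_2 = 91.94 − 54.85 = 37.09 μs.
γ_2 = 118.8/37.09 = 3.203; β = √(1 − 1/γ²) = √0.9025.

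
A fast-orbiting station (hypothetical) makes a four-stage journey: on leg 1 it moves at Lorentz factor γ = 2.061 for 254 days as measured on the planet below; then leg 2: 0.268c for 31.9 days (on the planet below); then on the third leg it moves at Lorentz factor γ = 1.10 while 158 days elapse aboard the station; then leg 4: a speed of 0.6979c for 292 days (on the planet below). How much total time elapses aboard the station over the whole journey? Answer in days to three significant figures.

Leg 1: γ = 2.061; τ_1 = 254/2.061 = 123.2 days.
Leg 2: γ = 1/√(1 − 0.268²) = 1/√0.9282 = 1.038; τ_2 = 31.9/1.038 = 30.73 days.
Leg 3: 158 days is already measured aboard the station.
Leg 4: γ = 1/√(1 − 0.6979²) = 1/√0.5129 = 1.396; τ_4 = 292/1.396 = 209.1 days.
Total: 123.2 + 30.73 + 158.0 + 209.1 days.

τ = 521 days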